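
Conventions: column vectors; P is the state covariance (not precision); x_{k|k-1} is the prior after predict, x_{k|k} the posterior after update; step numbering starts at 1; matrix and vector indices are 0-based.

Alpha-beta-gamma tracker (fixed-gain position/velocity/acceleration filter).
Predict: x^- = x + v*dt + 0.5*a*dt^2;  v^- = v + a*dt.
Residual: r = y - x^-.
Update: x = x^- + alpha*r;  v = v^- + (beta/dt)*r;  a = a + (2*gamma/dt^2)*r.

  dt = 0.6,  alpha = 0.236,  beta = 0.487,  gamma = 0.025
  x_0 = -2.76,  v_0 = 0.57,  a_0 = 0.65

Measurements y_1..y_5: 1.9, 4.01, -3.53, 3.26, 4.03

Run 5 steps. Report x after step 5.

step 1: x_pred=-2.3010  r=4.2010  x^+=-1.3096  v^+=4.3698  a^+=1.2335
step 2: x_pred=1.5343  r=2.4757  x^+=2.1186  v^+=7.1193  a^+=1.5773
step 3: x_pred=6.6741  r=-10.2041  x^+=4.2659  v^+=-0.2166  a^+=0.1601
step 4: x_pred=4.1648  r=-0.9048  x^+=3.9512  v^+=-0.8550  a^+=0.0344
step 5: x_pred=3.4445  r=0.5855  x^+=3.5826  v^+=-0.3590  a^+=0.1157

x_post = 3.5826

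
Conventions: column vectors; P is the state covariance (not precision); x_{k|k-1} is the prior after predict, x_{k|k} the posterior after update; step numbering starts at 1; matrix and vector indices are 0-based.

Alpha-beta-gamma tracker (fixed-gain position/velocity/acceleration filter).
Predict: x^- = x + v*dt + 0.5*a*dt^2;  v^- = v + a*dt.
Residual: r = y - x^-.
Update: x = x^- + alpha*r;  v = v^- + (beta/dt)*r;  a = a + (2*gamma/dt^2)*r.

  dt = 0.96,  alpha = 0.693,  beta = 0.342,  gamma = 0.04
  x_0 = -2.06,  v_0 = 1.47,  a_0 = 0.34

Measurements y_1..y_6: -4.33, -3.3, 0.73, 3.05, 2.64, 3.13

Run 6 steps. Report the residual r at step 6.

step 1: x_pred=-0.4921  r=-3.8379  x^+=-3.1518  v^+=0.4292  a^+=0.0069
step 2: x_pred=-2.7366  r=-0.5634  x^+=-3.1270  v^+=0.2350  a^+=-0.0421
step 3: x_pred=-2.9208  r=3.6508  x^+=-0.3908  v^+=1.4953  a^+=0.2749
step 4: x_pred=1.1713  r=1.8787  x^+=2.4732  v^+=2.4284  a^+=0.4379
step 5: x_pred=5.0063  r=-2.3663  x^+=3.3665  v^+=2.0058  a^+=0.2325
step 6: x_pred=5.3992  r=-2.2692  x^+=3.8266  v^+=1.4207  a^+=0.0355

resid = -2.2692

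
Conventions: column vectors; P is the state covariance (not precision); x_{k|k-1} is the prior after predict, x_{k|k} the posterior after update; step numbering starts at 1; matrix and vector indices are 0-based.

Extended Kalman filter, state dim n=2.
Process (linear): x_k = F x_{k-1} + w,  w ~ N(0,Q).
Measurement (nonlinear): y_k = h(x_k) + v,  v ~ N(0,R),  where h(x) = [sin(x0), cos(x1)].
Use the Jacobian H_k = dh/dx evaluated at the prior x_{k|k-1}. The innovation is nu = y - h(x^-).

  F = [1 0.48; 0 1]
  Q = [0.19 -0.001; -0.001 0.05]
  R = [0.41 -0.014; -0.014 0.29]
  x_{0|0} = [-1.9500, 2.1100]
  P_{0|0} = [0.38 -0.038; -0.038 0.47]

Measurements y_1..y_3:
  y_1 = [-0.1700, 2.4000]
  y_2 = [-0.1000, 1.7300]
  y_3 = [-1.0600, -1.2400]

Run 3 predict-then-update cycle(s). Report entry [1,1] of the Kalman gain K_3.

K[1,1] = -0.1540

step 1: x^-=[-0.9372, 2.1100]  P^-=[0.6418 0.1866; 0.1866 0.5200]  H_jac=[0.5920 0.0000; 0.0000 -0.8581]  S=[0.6350 -0.1088; -0.1088 0.6729]  K=[0.5735 -0.1452; 0.0621 -0.6531]  nu=[0.6359, 2.9135]  x^+=[-0.9956, 0.2467]  P^+=[0.4006 0.0584; 0.0584 0.2217]
step 2: x^-=[-0.8771, 0.2467]  P^-=[0.6978 0.1639; 0.1639 0.2717]  H_jac=[0.6393 0.0000; 0.0000 -0.2443]  S=[0.6952 -0.0396; -0.0396 0.3062]  K=[0.6390 -0.0481; 0.1394 -0.1987]  nu=[0.6689, 0.7603]  x^+=[-0.4863, 0.1889]  P^+=[0.4108 0.0937; 0.0937 0.2439]
step 3: x^-=[-0.3956, 0.1889]  P^-=[0.7470 0.2098; 0.2098 0.2939]  H_jac=[0.9228 0.0000; 0.0000 -0.1878]  S=[1.0460 -0.0504; -0.0504 0.3004]  K=[0.6579 -0.0209; 0.1777 -0.1540]  nu=[-0.6746, -2.2222]  x^+=[-0.7931, 0.4112]  P^+=[0.2927 0.0813; 0.0813 0.2510]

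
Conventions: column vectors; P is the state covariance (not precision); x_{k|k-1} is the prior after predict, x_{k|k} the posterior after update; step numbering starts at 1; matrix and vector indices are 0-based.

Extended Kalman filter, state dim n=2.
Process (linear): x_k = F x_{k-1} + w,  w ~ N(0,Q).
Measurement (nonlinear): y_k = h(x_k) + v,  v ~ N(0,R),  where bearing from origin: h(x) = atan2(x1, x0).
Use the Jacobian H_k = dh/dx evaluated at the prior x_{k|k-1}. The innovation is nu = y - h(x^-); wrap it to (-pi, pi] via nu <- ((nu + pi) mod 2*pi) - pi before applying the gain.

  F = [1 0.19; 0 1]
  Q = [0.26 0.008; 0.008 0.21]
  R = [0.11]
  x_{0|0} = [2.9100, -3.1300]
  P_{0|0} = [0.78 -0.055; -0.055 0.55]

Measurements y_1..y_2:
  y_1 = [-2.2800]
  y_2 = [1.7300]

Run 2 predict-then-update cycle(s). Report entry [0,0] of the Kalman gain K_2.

K[0,0] = 1.4350

step 1: x^-=[2.3153, -3.1300]  P^-=[1.0390 0.0575; 0.0575 0.7600]  H_jac=[0.2065 0.1527]  S=[0.1757]  K=[1.2713; 0.7285]  nu=[-1.3461]  x^+=[0.6040, -4.1106]  P^+=[0.7550 -0.1052; -0.1052 0.6668]
step 2: x^-=[-0.1770, -4.1106]  P^-=[0.9991 0.0295; 0.0295 0.8768]  H_jac=[0.2428 -0.0105]  S=[0.1689]  K=[1.4350; -0.0119]  nu=[-2.9393]  x^+=[-4.3949, -4.0757]  P^+=[0.6514 0.0324; 0.0324 0.8768]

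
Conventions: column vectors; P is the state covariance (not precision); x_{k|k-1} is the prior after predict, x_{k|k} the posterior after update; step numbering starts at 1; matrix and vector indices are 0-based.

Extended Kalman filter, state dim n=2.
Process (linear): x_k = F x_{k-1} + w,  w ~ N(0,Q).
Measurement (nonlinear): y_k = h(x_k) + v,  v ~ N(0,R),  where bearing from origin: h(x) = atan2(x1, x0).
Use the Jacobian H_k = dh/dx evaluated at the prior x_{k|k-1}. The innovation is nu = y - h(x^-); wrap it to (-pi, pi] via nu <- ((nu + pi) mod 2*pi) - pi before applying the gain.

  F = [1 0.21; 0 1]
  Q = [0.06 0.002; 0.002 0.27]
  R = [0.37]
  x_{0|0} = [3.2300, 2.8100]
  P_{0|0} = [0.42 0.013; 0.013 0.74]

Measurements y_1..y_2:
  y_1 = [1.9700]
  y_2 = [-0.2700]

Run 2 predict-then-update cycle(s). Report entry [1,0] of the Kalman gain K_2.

step 1: x^-=[3.8201, 2.8100]  P^-=[0.5181 0.1704; 0.1704 1.0100]  H_jac=[-0.1249 0.1699]  S=[0.4000]  K=[-0.0895; 0.3757]  nu=[1.3358]  x^+=[3.7006, 3.3118]  P^+=[0.5149 0.1838; 0.1838 0.9535]
step 2: x^-=[4.3961, 3.3118]  P^-=[0.6942 0.3861; 0.3861 1.2235]  H_jac=[-0.1093 0.1451]  S=[0.3918]  K=[-0.0507; 0.3454]  nu=[-0.9156]  x^+=[4.4425, 2.9955]  P^+=[0.6932 0.3930; 0.3930 1.1768]

K[1,0] = 0.3454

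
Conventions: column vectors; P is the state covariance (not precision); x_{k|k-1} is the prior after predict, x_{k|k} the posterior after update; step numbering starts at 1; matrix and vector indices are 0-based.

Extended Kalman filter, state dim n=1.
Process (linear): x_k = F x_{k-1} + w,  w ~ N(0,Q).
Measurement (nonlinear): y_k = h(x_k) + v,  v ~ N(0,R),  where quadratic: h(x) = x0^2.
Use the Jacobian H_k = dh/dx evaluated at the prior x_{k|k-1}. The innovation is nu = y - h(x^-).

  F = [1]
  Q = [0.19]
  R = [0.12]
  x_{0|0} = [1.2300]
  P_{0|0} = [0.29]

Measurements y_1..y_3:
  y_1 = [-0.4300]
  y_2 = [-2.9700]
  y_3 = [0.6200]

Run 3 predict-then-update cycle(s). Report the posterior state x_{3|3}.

x_post = [-1.0134]

step 1: x^-=[1.2300]  P^-=[0.4800]  H_jac=[2.4600]  S=[3.0248]  K=[0.3904]  nu=[-1.9429]  x^+=[0.4715]  P^+=[0.0190]
step 2: x^-=[0.4715]  P^-=[0.2090]  H_jac=[0.9431]  S=[0.3059]  K=[0.6444]  nu=[-3.1923]  x^+=[-1.5857]  P^+=[0.0820]
step 3: x^-=[-1.5857]  P^-=[0.2720]  H_jac=[-3.1714]  S=[2.8557]  K=[-0.3021]  nu=[-1.8944]  x^+=[-1.0134]  P^+=[0.0114]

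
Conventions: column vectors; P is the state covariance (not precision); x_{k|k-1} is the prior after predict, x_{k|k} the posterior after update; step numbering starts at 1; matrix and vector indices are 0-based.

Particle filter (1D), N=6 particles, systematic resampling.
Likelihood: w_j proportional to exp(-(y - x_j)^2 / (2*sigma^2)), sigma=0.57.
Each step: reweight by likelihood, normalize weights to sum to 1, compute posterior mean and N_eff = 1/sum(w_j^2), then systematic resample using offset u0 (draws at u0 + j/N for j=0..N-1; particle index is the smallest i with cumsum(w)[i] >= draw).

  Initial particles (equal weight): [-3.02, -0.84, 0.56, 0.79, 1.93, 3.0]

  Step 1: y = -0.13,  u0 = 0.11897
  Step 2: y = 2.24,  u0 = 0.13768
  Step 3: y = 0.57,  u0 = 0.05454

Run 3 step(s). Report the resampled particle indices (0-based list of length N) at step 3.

resampled_idx = [0, 1, 2, 3, 4, 5]

step 1: w=[0.0000, 0.3791, 0.3958, 0.2239, 0.0012, 0.0000]  mean=0.0824  Neff=2.8530  idx=[1, 1, 2, 2, 3, 3]
step 2: w=[0.0000, 0.0000, 0.1241, 0.1241, 0.3759, 0.3759]  mean=0.7329  Neff=3.1912  idx=[3, 4, 4, 5, 5, 5]
step 3: w=[0.1772, 0.1646, 0.1646, 0.1646, 0.1646, 0.1646]  mean=0.7492  Neff=5.9952  idx=[0, 1, 2, 3, 4, 5]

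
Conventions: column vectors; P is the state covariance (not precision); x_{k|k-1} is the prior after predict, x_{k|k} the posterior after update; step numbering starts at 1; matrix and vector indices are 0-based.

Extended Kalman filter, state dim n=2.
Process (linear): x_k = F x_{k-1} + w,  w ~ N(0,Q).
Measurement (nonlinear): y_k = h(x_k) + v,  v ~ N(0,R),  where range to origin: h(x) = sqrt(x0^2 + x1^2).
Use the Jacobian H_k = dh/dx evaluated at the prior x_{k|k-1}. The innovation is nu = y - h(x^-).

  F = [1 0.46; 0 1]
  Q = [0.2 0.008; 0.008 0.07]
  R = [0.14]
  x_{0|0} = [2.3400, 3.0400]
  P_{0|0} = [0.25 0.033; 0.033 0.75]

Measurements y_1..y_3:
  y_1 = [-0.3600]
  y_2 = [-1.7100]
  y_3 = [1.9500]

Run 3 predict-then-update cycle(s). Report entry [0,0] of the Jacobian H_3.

step 1: x^-=[3.7384, 3.0400]  P^-=[0.6391 0.3860; 0.3860 0.8200]  H_jac=[0.7759 0.6309]  S=[1.2290]  K=[0.6016; 0.6646]  nu=[-5.1784]  x^+=[0.6231, -0.4018]  P^+=[0.1943 -0.1054; -0.1054 0.2771]
step 2: x^-=[0.4382, -0.4018]  P^-=[0.3559 0.0301; 0.0301 0.3471]  H_jac=[0.7371 -0.6758]  S=[0.4619]  K=[0.5239; -0.4598]  nu=[-2.3046]  x^+=[-0.7692, 0.6579]  P^+=[0.2291 0.1414; 0.1414 0.2494]
step 3: x^-=[-0.4666, 0.6579]  P^-=[0.6119 0.2641; 0.2641 0.3194]  H_jac=[-0.5785 0.8157]  S=[0.3081]  K=[-0.4499; 0.3498]  nu=[1.1435]  x^+=[-0.9810, 1.0579]  P^+=[0.5496 0.3126; 0.3126 0.2817]

H_jac[0,0] = -0.5785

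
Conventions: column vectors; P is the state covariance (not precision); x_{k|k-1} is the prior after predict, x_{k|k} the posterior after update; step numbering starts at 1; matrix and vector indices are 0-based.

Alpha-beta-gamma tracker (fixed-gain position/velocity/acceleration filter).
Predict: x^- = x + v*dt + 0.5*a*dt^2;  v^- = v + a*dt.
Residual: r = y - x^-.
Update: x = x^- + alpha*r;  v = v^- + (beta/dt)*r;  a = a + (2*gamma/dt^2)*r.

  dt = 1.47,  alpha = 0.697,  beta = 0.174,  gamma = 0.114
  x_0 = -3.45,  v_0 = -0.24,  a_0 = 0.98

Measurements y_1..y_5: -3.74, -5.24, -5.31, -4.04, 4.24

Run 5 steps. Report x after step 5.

x_post = 2.5400

step 1: x_pred=-2.7440  r=-0.9960  x^+=-3.4382  v^+=1.0827  a^+=0.8749
step 2: x_pred=-0.9013  r=-4.3387  x^+=-3.9254  v^+=1.8553  a^+=0.4171
step 3: x_pred=-0.7475  r=-4.5625  x^+=-3.9276  v^+=1.9284  a^+=-0.0643
step 4: x_pred=-1.1623  r=-2.8777  x^+=-3.1681  v^+=1.4933  a^+=-0.3679
step 5: x_pred=-1.3704  r=5.6104  x^+=2.5400  v^+=1.6165  a^+=0.2241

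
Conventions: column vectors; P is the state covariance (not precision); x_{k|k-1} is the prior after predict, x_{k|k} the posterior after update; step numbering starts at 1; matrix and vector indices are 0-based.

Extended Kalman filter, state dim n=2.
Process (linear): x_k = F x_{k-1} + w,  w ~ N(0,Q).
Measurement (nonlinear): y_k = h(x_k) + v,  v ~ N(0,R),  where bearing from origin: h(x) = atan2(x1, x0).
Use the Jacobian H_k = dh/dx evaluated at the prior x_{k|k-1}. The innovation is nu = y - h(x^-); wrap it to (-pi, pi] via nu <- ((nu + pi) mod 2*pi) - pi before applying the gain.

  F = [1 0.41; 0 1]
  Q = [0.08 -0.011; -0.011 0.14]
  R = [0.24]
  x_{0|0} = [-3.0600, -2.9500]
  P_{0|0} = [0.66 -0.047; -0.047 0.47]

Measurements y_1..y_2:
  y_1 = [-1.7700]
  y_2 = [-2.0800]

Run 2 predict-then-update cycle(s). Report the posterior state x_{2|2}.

x_post = [-5.3171, -3.3344]

step 1: x^-=[-4.2695, -2.9500]  P^-=[0.7805 0.1347; 0.1347 0.6100]  H_jac=[0.1095 -0.1585]  S=[0.2600]  K=[0.2467; -0.3152]  nu=[0.7670]  x^+=[-4.0803, -3.1917]  P^+=[0.7646 0.1549; 0.1549 0.5842]
step 2: x^-=[-5.3889, -3.1917]  P^-=[1.0699 0.3834; 0.3834 0.7242]  H_jac=[0.0814 -0.1374]  S=[0.2522]  K=[0.1363; -0.2708]  nu=[0.5269]  x^+=[-5.3171, -3.3344]  P^+=[1.0652 0.3927; 0.3927 0.7057]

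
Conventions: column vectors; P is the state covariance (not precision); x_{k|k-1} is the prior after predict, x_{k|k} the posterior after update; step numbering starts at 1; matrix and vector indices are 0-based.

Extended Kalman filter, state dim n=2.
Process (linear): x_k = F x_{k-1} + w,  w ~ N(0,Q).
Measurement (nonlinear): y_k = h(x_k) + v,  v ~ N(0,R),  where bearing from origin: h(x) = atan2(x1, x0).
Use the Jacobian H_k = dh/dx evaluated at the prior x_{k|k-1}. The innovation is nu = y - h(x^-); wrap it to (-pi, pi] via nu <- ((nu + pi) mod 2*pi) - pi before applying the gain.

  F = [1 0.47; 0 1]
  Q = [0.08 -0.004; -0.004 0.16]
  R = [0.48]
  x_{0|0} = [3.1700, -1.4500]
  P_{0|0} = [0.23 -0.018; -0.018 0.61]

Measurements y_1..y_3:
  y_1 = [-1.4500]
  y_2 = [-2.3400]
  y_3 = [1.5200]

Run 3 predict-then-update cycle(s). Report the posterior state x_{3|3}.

step 1: x^-=[2.4885, -1.4500]  P^-=[0.4278 0.2647; 0.2647 0.7700]  H_jac=[0.1748 0.3000]  S=[0.5901]  K=[0.2613; 0.4698]  nu=[-0.9224]  x^+=[2.2475, -1.8834]  P^+=[0.3875 0.1923; 0.1923 0.6397]
step 2: x^-=[1.3623, -1.8834]  P^-=[0.7896 0.4889; 0.4889 0.7997]  H_jac=[0.3486 0.2521]  S=[0.7127]  K=[0.5591; 0.5220]  nu=[-1.3954]  x^+=[0.5821, -2.6118]  P^+=[0.5668 0.2809; 0.2809 0.6055]
step 3: x^-=[-0.6455, -2.6118]  P^-=[1.0445 0.5615; 0.5615 0.7655]  H_jac=[0.3608 -0.0892]  S=[0.5860]  K=[0.5578; 0.2293]  nu=[-2.9501]  x^+=[-2.2910, -3.2882]  P^+=[0.8622 0.4865; 0.4865 0.7347]

x_post = [-2.2910, -3.2882]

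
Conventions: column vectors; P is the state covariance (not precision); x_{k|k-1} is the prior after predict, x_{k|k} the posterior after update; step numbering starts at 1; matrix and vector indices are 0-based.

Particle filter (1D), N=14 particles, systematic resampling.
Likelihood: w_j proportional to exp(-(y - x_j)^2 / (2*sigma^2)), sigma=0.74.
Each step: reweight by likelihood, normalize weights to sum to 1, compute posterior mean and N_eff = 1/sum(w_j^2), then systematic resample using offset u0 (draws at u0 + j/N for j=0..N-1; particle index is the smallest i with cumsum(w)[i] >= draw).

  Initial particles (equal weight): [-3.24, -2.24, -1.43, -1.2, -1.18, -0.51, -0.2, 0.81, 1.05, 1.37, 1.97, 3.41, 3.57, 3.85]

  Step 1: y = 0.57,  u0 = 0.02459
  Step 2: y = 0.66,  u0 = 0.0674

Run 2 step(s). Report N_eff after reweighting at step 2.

N_eff = 11.5745

step 1: w=[0.0000, 0.0002, 0.0073, 0.0161, 0.0172, 0.0969, 0.1636, 0.2668, 0.2279, 0.1568, 0.0470, 0.0002, 0.0001, 0.0000]  mean=0.6310  Neff=5.3572  idx=[4, 5, 6, 6, 7, 7, 7, 7, 8, 8, 8, 9, 9, 10]
step 2: w=[0.0049, 0.0306, 0.0544, 0.0544, 0.1048, 0.1048, 0.1048, 0.1048, 0.0931, 0.0931, 0.0931, 0.0675, 0.0675, 0.0223]  mean=0.8184  Neff=11.5745  idx=[2, 3, 4, 5, 5, 6, 7, 8, 8, 9, 10, 11, 12, 13]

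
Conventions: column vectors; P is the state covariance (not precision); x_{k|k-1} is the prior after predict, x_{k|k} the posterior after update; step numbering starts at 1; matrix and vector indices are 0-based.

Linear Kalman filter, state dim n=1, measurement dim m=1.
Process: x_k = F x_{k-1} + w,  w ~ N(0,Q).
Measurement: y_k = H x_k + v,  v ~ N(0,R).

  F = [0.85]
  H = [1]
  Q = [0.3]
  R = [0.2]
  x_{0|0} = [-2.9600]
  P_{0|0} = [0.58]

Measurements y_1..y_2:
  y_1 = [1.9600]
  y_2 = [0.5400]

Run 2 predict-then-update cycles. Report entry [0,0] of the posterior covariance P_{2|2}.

step 1: x^-=[-2.5160]  P^-=[0.7190]  S=[0.9190]  K=[0.7824]  nu=[4.4760]  x^+=[0.9860]  P^+=[0.1565]
step 2: x^-=[0.8381]  P^-=[0.4131]  S=[0.6131]  K=[0.6738]  nu=[-0.2981]  x^+=[0.6372]  P^+=[0.1348]

P_post[0,0] = 0.1348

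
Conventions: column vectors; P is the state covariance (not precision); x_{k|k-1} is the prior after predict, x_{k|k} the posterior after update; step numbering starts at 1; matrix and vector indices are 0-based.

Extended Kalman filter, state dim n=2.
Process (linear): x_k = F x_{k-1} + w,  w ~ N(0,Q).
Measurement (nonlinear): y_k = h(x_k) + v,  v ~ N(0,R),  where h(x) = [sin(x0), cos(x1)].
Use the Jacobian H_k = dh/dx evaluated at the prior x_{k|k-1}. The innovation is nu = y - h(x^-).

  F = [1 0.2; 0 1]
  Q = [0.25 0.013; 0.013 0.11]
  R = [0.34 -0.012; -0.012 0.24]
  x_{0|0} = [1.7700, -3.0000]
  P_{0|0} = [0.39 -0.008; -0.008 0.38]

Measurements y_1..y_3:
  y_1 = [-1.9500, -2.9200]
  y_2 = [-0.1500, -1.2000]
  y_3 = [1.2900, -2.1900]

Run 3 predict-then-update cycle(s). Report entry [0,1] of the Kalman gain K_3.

step 1: x^-=[1.1700, -3.0000]  P^-=[0.6520 0.0810; 0.0810 0.4900]  H_jac=[0.3902 0.0000; 0.0000 0.1411]  S=[0.4392 -0.0075; -0.0075 0.2498]  K=[0.5802 0.0633; 0.0767 0.2792]  nu=[-2.8708, -1.9300]  x^+=[-0.6178, -3.7591]  P^+=[0.5037 0.0583; 0.0583 0.4683]
step 2: x^-=[-1.3696, -3.7591]  P^-=[0.7957 0.1649; 0.1649 0.5783]  H_jac=[0.1998 0.0000; 0.0000 -0.5790]  S=[0.3718 -0.0311; -0.0311 0.4339]  K=[0.4118 -0.1906; 0.0243 -0.7700]  nu=[0.8298, -0.3847]  x^+=[-0.9546, -3.4428]  P^+=[0.7120 0.0875; 0.0875 0.3197]
step 3: x^-=[-1.6431, -3.4428]  P^-=[1.0098 0.1645; 0.1645 0.4297]  H_jac=[-0.0723 0.0000; 0.0000 -0.2966]  S=[0.3453 -0.0085; -0.0085 0.2778]  K=[-0.2158 -0.1822; -0.0457 -0.4602]  nu=[2.2874, -1.2350]  x^+=[-1.9118, -2.9790]  P^+=[0.9852 0.1387; 0.1387 0.3705]

K[0,1] = -0.1822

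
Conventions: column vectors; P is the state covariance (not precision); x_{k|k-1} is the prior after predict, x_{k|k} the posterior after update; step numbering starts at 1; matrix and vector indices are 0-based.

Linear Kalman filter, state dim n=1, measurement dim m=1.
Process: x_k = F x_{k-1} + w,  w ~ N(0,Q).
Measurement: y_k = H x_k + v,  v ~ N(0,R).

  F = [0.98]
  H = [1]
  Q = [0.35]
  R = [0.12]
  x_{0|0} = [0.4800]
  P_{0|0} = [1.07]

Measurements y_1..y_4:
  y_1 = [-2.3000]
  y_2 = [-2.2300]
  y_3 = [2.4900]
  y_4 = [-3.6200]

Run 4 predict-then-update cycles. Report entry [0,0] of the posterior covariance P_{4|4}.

P_post[0,0] = 0.0943

step 1: x^-=[0.4704]  P^-=[1.3776]  S=[1.4976]  K=[0.9199]  nu=[-2.7704]  x^+=[-2.0780]  P^+=[0.1104]
step 2: x^-=[-2.0365]  P^-=[0.4560]  S=[0.5760]  K=[0.7917]  nu=[-0.1935]  x^+=[-2.1897]  P^+=[0.0950]
step 3: x^-=[-2.1459]  P^-=[0.4412]  S=[0.5612]  K=[0.7862]  nu=[4.6359]  x^+=[1.4988]  P^+=[0.0943]
step 4: x^-=[1.4688]  P^-=[0.4406]  S=[0.5606]  K=[0.7859]  nu=[-5.0888]  x^+=[-2.5307]  P^+=[0.0943]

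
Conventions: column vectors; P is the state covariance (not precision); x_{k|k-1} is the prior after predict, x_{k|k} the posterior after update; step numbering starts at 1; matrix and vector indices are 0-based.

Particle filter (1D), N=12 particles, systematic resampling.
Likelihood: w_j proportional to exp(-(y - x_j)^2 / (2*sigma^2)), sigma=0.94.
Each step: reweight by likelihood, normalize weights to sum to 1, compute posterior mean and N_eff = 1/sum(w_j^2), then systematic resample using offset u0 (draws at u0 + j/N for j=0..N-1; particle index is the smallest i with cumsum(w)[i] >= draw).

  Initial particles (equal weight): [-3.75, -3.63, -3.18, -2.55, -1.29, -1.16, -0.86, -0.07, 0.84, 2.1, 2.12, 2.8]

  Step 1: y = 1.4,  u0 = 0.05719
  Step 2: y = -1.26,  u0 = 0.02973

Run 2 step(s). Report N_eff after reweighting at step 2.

N_eff = 2.7191

step 1: w=[0.0000, 0.0000, 0.0000, 0.0000, 0.0054, 0.0080, 0.0181, 0.0961, 0.2735, 0.2475, 0.2435, 0.1077]  mean=1.5286  Neff=4.6165  idx=[7, 8, 8, 8, 8, 9, 9, 9, 10, 10, 10, 11]
step 2: w=[0.5692, 0.1046, 0.1046, 0.1046, 0.1046, 0.0021, 0.0021, 0.0021, 0.0020, 0.0020, 0.0020, 0.0001]  mean=0.3379  Neff=2.7191  idx=[0, 0, 0, 0, 0, 0, 0, 1, 2, 3, 3, 4]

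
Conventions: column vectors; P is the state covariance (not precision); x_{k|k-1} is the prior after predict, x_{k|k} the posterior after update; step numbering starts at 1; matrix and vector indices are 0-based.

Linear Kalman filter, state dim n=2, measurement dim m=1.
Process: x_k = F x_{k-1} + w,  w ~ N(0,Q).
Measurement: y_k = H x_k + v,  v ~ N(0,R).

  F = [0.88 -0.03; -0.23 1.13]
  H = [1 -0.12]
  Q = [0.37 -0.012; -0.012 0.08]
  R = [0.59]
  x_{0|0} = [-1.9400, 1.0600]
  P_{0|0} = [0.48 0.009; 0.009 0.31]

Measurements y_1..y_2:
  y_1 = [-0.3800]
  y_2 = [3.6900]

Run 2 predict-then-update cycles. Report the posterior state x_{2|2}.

step 1: x^-=[-1.7390, 1.6440]  P^-=[0.7415 -0.1106; -0.1106 0.4966]  S=[1.3652]  K=[0.5529; -0.1247]  nu=[1.5563]  x^+=[-0.8786, 1.4499]  P^+=[0.3242 -0.0165; -0.0165 0.4753]
step 2: x^-=[-0.8166, 1.8405]  P^-=[0.6224 -0.1103; -0.1103 0.7127]  S=[1.2491]  K=[0.5088; -0.1568]  nu=[4.7275]  x^+=[1.5889, 1.0994]  P^+=[0.2989 -0.0106; -0.0106 0.6820]

x_post = [1.5889, 1.0994]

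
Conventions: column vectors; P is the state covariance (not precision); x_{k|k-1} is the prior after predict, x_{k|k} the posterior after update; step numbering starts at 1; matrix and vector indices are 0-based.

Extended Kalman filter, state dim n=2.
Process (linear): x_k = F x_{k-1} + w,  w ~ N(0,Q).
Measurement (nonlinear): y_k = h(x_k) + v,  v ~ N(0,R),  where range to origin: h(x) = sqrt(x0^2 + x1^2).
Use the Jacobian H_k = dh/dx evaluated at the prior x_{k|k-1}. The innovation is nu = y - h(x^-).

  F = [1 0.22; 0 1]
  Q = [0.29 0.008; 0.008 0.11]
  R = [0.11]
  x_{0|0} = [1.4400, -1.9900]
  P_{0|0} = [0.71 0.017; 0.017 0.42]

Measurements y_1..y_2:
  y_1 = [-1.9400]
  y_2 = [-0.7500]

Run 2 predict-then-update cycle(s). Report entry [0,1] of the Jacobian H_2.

step 1: x^-=[1.0022, -1.9900]  P^-=[1.0278 0.1174; 0.1174 0.5300]  H_jac=[0.4498 -0.8931]  S=[0.6464]  K=[0.5530; -0.6506]  nu=[-4.1681]  x^+=[-1.3028, 0.7219]  P^+=[0.8301 0.3500; 0.3500 0.2564]
step 2: x^-=[-1.1439, 0.7219]  P^-=[1.2865 0.4144; 0.4144 0.3664]  H_jac=[-0.8457 0.5337]  S=[0.7605]  K=[-1.1400; -0.2037]  nu=[-2.1027]  x^+=[1.2530, 1.1502]  P^+=[0.2983 0.2378; 0.2378 0.3348]

H_jac[0,1] = 0.5337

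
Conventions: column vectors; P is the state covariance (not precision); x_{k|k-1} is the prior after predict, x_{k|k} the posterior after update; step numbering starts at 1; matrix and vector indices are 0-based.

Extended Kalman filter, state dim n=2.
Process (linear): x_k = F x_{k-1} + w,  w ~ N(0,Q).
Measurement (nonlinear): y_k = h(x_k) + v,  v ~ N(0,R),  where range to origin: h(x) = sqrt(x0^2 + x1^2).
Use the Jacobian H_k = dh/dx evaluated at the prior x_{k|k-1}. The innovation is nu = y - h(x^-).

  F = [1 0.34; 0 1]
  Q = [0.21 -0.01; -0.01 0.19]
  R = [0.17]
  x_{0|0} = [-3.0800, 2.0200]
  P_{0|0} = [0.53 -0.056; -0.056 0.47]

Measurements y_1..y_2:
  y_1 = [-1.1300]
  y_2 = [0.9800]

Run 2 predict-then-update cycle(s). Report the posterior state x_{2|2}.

x_post = [0.8370, 0.3870]

step 1: x^-=[-2.3932, 2.0200]  P^-=[0.7563 0.0938; 0.0938 0.6600]  H_jac=[-0.7642 0.6450]  S=[0.7937]  K=[-0.6519; 0.4460]  nu=[-4.2617]  x^+=[0.3849, 0.1192]  P^+=[0.4190 0.3246; 0.3246 0.5021]
step 2: x^-=[0.4254, 0.1192]  P^-=[0.9077 0.4853; 0.4853 0.6921]  H_jac=[0.9629 0.2698]  S=[1.3142]  K=[0.7647; 0.4977]  nu=[0.5382]  x^+=[0.8370, 0.3870]  P^+=[0.1392 -0.0149; -0.0149 0.3666]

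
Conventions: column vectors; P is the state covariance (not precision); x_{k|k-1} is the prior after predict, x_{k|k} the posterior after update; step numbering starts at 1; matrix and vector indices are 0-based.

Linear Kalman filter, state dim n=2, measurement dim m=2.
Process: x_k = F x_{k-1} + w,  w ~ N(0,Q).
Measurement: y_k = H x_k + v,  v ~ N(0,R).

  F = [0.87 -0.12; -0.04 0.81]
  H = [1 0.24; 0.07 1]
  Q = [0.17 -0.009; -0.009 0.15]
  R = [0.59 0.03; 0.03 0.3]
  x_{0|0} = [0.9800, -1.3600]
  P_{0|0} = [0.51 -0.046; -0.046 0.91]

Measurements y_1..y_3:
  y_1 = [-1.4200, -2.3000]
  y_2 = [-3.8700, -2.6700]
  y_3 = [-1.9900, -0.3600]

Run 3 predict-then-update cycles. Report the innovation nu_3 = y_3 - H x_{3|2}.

step 1: x^-=[1.0158, -1.1408]  P^-=[0.5787 -0.1478; -0.1478 0.7508]  S=[1.1410 0.1004; 0.1004 1.0330]  K=[0.4894 -0.1515; -0.0350 0.7203]  nu=[-2.1620, -1.2303]  x^+=[0.1440, -1.9513]  P^+=[0.2966 -0.0515; -0.0515 0.2186]
step 2: x^-=[0.3594, -1.5863]  P^-=[0.4084 -0.0771; -0.0771 0.2973]  S=[0.9785 0.0515; 0.0515 0.5885]  K=[0.4047 -0.1179; -0.0322 0.4988]  nu=[-3.8487, -1.1089]  x^+=[-1.0673, -2.0156]  P^+=[0.2449 -0.0404; -0.0404 0.1515]
step 3: x^-=[-0.6866, -1.5899]  P^-=[0.3660 -0.0609; -0.0609 0.2524]  S=[0.9413 0.0543; 0.0543 0.5457]  K=[0.3792 -0.1024; -0.0267 0.4574]  nu=[-0.9218, 1.2780]  x^+=[-1.1670, -0.9807]  P^+=[0.2291 -0.0354; -0.0354 0.1389]

innov = [-0.9218, 1.2780]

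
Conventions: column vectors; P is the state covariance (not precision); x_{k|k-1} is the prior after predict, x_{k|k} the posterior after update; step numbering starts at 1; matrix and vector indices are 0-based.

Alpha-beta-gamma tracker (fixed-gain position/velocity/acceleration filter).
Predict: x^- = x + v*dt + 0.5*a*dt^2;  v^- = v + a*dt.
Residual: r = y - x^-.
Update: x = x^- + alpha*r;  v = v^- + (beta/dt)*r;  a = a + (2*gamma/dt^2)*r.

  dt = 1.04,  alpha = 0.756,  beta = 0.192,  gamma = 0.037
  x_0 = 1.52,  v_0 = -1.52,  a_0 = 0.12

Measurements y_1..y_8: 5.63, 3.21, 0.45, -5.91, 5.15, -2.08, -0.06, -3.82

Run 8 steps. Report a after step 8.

a_post = -0.1177

step 1: x_pred=0.0041  r=5.6259  x^+=4.2573  v^+=-0.3566  a^+=0.5049
step 2: x_pred=4.1595  r=-0.9495  x^+=3.4417  v^+=-0.0068  a^+=0.4399
step 3: x_pred=3.6726  r=-3.2226  x^+=1.2363  v^+=-0.1442  a^+=0.2195
step 4: x_pred=1.2051  r=-7.1151  x^+=-4.1739  v^+=-1.2295  a^+=-0.2673
step 5: x_pred=-5.5971  r=10.7471  x^+=2.5277  v^+=0.4766  a^+=0.4680
step 6: x_pred=3.2764  r=-5.3564  x^+=-0.7730  v^+=-0.0256  a^+=0.1015
step 7: x_pred=-0.7448  r=0.6848  x^+=-0.2271  v^+=0.2064  a^+=0.1483
step 8: x_pred=0.0678  r=-3.8878  x^+=-2.8714  v^+=-0.3571  a^+=-0.1177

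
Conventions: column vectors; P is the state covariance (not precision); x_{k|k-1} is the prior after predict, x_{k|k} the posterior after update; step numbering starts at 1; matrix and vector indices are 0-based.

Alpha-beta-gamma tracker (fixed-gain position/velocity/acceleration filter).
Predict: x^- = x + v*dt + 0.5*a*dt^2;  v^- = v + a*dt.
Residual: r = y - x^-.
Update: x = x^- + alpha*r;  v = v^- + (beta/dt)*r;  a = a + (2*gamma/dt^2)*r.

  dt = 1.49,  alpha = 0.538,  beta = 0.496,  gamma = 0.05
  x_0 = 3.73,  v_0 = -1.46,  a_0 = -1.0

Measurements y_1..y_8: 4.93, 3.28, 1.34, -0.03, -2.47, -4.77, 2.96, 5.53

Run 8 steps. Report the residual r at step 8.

resid = 5.1440

step 1: x_pred=0.4446  r=4.4854  x^+=2.8577  v^+=-1.4569  a^+=-0.7980
step 2: x_pred=-0.1988  r=3.4788  x^+=1.6728  v^+=-1.4878  a^+=-0.6413
step 3: x_pred=-1.2558  r=2.5958  x^+=0.1407  v^+=-1.5792  a^+=-0.5243
step 4: x_pred=-2.7943  r=2.7643  x^+=-1.3071  v^+=-1.4402  a^+=-0.3998
step 5: x_pred=-3.8969  r=1.4269  x^+=-3.1292  v^+=-1.5610  a^+=-0.3356
step 6: x_pred=-5.8276  r=1.0576  x^+=-5.2586  v^+=-1.7089  a^+=-0.2879
step 7: x_pred=-8.1245  r=11.0845  x^+=-2.1610  v^+=1.5519  a^+=0.2114
step 8: x_pred=0.3860  r=5.1440  x^+=3.1535  v^+=3.5792  a^+=0.4431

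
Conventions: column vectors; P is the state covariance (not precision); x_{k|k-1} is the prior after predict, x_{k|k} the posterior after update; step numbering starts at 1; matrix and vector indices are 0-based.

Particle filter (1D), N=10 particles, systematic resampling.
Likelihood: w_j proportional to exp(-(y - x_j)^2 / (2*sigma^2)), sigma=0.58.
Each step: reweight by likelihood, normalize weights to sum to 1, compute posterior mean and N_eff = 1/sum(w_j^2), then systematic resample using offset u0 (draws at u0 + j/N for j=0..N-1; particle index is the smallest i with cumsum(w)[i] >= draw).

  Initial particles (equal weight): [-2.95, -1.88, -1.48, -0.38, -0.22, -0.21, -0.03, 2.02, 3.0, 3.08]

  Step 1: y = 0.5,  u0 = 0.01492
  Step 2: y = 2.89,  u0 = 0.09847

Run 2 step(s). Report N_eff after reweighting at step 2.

N_eff = 5.1266

step 1: w=[0.0000, 0.0001, 0.0015, 0.1625, 0.2378, 0.2429, 0.3385, 0.0166, 0.0000, 0.0000]  mean=-0.1440  Neff=3.8939  idx=[3, 3, 4, 4, 5, 5, 5, 6, 6, 6]
step 2: w=[0.0099, 0.0099, 0.0450, 0.0450, 0.0494, 0.0494, 0.0494, 0.2473, 0.2473, 0.2473]  mean=-0.0807  Neff=5.1266  idx=[3, 5, 7, 7, 7, 8, 8, 9, 9, 9]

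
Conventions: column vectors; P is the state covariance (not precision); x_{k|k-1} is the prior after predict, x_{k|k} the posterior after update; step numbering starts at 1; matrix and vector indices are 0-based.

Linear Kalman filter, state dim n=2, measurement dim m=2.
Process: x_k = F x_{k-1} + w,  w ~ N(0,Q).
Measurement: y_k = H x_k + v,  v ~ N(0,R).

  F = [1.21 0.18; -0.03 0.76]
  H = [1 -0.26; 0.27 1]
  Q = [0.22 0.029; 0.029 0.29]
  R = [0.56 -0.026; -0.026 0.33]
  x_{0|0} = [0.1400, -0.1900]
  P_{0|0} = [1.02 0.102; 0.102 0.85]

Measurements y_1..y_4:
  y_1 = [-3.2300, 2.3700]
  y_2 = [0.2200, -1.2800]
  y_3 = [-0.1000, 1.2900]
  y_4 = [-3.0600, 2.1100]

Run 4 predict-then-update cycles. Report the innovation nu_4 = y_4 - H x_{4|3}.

step 1: x^-=[0.1352, -0.1486]  P^-=[1.7854 0.2015; 0.2015 0.7772]  S=[2.2931 0.4413; 0.4413 1.3462]  K=[0.7023 0.2775; -0.1272 0.6595]  nu=[-3.4038, 2.4821]  x^+=[-1.5665, 1.9211]  P^+=[0.3786 -0.0289; -0.0289 0.2287]
step 2: x^-=[-1.5497, 1.5070]  P^-=[0.7691 0.0201; 0.0201 0.4238]  S=[1.3473 0.0902; 0.0902 0.8207]  K=[0.5524 0.2168; -0.1026 0.5342]  nu=[2.1615, -2.3686]  x^+=[-0.8692, 0.0198]  P^+=[0.2977 -0.0232; -0.0232 0.1852]
step 3: x^-=[-1.0481, 0.0411]  P^-=[0.6518 0.0223; 0.0223 0.3983]  S=[1.2271 0.0672; 0.0672 0.7879]  K=[0.5150 0.2078; -0.0947 0.5213]  nu=[0.9588, 1.5318]  x^+=[-0.2360, 0.7488]  P^+=[0.2779 -0.0198; -0.0198 0.1798]
step 4: x^-=[-0.1508, 0.5762]  P^-=[0.6240 0.0254; 0.0254 0.3950]  S=[1.1975 0.0634; 0.0634 0.7842]  K=[0.5047 0.2064; -0.0921 0.5199]  nu=[-2.7594, 1.5745]  x^+=[-1.2183, 1.6489]  P^+=[0.2724 -0.0186; -0.0186 0.1790]

innov = [-2.7594, 1.5745]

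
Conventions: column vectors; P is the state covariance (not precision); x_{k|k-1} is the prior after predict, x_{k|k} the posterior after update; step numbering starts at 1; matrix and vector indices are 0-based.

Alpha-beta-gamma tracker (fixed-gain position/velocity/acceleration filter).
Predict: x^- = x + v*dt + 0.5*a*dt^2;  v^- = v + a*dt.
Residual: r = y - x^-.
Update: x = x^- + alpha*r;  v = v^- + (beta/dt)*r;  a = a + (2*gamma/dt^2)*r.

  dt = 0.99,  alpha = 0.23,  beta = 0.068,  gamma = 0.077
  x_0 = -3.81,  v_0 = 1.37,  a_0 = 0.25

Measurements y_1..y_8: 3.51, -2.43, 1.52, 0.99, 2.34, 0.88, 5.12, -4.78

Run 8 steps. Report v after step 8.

step 1: x_pred=-2.3312  r=5.8412  x^+=-0.9877  v^+=2.0187  a^+=1.1678
step 2: x_pred=1.5831  r=-4.0131  x^+=0.6601  v^+=2.8992  a^+=0.5372
step 3: x_pred=3.7936  r=-2.2736  x^+=3.2706  v^+=3.2749  a^+=0.1800
step 4: x_pred=6.6010  r=-5.6110  x^+=5.3105  v^+=3.0677  a^+=-0.7016
step 5: x_pred=8.0037  r=-5.6637  x^+=6.7010  v^+=1.9841  a^+=-1.5915
step 6: x_pred=7.8853  r=-7.0053  x^+=6.2741  v^+=-0.0727  a^+=-2.6923
step 7: x_pred=4.8827  r=0.2373  x^+=4.9373  v^+=-2.7218  a^+=-2.6550
step 8: x_pred=0.9417  r=-5.7217  x^+=-0.3743  v^+=-5.7432  a^+=-3.5540

v_post = -5.7432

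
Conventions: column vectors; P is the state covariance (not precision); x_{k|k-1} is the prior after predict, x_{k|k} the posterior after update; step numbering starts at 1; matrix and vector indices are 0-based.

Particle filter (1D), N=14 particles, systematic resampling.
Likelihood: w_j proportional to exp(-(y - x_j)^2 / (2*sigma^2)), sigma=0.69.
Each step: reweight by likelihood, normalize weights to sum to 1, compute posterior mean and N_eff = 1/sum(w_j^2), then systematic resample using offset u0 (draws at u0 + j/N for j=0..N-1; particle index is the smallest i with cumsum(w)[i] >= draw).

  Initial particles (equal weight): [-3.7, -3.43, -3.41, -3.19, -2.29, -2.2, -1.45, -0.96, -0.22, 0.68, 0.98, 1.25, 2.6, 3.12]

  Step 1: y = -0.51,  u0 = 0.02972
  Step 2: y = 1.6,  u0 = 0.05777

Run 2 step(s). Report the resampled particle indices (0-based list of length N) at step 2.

resampled_idx = [9, 12, 12, 12, 12, 12, 13, 13, 13, 13, 13, 13, 13, 13]

step 1: w=[0.0000, 0.0001, 0.0001, 0.0002, 0.0140, 0.0194, 0.1540, 0.3149, 0.3565, 0.0880, 0.0378, 0.0151, 0.0000, 0.0000]  mean=-0.5639  Neff=3.8470  idx=[5, 6, 6, 7, 7, 7, 7, 8, 8, 8, 8, 8, 9, 10]
step 2: w=[0.0000, 0.0000, 0.0000, 0.0008, 0.0008, 0.0008, 0.0008, 0.0249, 0.0249, 0.0249, 0.0249, 0.0249, 0.3322, 0.5397]  mean=0.7241  Neff=2.4705  idx=[9, 12, 12, 12, 12, 12, 13, 13, 13, 13, 13, 13, 13, 13]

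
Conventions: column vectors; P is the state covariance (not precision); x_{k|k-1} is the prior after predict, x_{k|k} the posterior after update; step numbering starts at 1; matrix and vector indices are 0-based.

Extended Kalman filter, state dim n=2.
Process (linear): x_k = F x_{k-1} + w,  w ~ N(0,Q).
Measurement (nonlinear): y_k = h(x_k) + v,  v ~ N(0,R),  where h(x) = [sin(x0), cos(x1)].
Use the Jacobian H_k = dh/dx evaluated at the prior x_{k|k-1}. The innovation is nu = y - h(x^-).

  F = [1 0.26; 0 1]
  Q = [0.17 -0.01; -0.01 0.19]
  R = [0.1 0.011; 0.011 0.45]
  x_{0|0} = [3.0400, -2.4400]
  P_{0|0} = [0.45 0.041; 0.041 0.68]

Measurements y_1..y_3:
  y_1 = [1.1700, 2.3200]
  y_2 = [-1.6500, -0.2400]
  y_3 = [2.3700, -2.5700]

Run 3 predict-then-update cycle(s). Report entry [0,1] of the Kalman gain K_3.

step 1: x^-=[2.4056, -2.4400]  P^-=[0.6873 0.2078; 0.2078 0.8700]  H_jac=[-0.7412 0.0000; 0.0000 0.6454]  S=[0.4775 -0.0884; -0.0884 0.8124]  K=[-1.0574 0.0500; -0.1986 0.6696]  nu=[0.4987, 3.0838]  x^+=[2.0325, -0.4742]  P^+=[0.1419 0.0169; 0.0169 0.4634]
step 2: x^-=[1.9092, -0.4742]  P^-=[0.3520 0.1273; 0.1273 0.6534]  H_jac=[-0.3320 0.0000; 0.0000 0.4566]  S=[0.1388 -0.0083; -0.0083 0.5862]  K=[-0.8368 0.0873; -0.2744 0.5051]  nu=[-2.5933, -1.1297]  x^+=[3.9806, -0.3332]  P^+=[0.2491 0.0659; 0.0659 0.4911]
step 3: x^-=[3.8940, -0.3332]  P^-=[0.4866 0.1836; 0.1836 0.6811]  H_jac=[-0.7300 0.0000; 0.0000 0.3271]  S=[0.3593 -0.0328; -0.0328 0.5229]  K=[-0.9837 0.0531; -0.3360 0.4050]  nu=[3.0534, -3.5150]  x^+=[0.7037, -2.7826]  P^+=[0.1340 0.0399; 0.0399 0.5459]

K[0,1] = 0.0531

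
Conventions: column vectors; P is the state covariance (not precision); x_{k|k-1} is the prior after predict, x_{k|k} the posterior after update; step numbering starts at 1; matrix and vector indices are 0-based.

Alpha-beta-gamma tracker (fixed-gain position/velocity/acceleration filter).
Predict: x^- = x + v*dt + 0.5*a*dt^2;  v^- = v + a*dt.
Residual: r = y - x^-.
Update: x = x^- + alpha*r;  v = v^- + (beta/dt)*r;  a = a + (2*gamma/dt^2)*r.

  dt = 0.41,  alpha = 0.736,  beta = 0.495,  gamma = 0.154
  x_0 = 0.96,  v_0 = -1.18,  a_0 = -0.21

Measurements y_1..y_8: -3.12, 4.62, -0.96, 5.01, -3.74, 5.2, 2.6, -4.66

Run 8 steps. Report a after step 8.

step 1: x_pred=0.4585  r=-3.5785  x^+=-2.1753  v^+=-5.5865  a^+=-6.7668
step 2: x_pred=-5.0345  r=9.6545  x^+=2.0712  v^+=3.2951  a^+=10.9226
step 3: x_pred=4.3403  r=-5.3003  x^+=0.4393  v^+=1.3743  a^+=1.2112
step 4: x_pred=1.1045  r=3.9055  x^+=3.9790  v^+=6.5860  a^+=8.3670
step 5: x_pred=7.3825  r=-11.1225  x^+=-0.8037  v^+=-3.4118  a^+=-12.0121
step 6: x_pred=-3.2121  r=8.4121  x^+=2.9792  v^+=1.8193  a^+=3.4010
step 7: x_pred=4.0110  r=-1.4110  x^+=2.9725  v^+=1.5102  a^+=0.8158
step 8: x_pred=3.6603  r=-8.3203  x^+=-2.4635  v^+=-8.2005  a^+=-14.4290

a_post = -14.4290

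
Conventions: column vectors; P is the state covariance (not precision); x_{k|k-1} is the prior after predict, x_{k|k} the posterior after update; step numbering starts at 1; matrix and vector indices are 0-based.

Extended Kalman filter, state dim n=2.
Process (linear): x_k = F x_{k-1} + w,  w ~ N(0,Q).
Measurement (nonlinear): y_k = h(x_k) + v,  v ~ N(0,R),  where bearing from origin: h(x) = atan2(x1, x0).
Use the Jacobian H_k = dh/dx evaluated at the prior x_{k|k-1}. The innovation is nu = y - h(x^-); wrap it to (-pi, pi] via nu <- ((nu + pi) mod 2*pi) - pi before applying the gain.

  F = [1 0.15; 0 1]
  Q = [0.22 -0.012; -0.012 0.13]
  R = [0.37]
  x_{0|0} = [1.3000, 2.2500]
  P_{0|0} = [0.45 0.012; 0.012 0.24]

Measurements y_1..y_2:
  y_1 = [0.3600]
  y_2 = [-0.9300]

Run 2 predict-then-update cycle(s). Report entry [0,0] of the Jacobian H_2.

step 1: x^-=[1.6375, 2.2500]  P^-=[0.6790 0.0360; 0.0360 0.3700]  H_jac=[-0.2906 0.2115]  S=[0.4394]  K=[-0.4316; 0.1542]  nu=[-0.5817]  x^+=[1.8886, 2.1603]  P^+=[0.5971 0.0653; 0.0653 0.3595]
step 2: x^-=[2.2126, 2.1603]  P^-=[0.8448 0.1072; 0.1072 0.4895]  H_jac=[-0.2259 0.2314]  S=[0.4281]  K=[-0.3879; 0.2080]  nu=[-1.7034]  x^+=[2.8733, 1.8059]  P^+=[0.7804 0.1417; 0.1417 0.4710]

H_jac[0,0] = -0.2259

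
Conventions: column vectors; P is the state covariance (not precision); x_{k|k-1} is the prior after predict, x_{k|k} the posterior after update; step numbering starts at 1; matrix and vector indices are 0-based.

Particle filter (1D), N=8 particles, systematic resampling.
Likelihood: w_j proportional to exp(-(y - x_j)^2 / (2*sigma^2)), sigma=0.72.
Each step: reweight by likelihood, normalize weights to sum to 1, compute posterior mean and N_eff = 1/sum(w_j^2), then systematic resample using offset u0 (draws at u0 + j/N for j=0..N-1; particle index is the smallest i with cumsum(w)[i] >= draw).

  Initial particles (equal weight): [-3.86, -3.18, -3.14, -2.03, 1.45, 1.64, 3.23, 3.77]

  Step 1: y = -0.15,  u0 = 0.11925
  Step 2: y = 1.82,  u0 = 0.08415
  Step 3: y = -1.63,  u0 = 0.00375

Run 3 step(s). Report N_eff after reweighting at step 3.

N_eff = 6.2766

step 1: w=[0.0000, 0.0009, 0.0011, 0.2022, 0.5176, 0.2781, 0.0001, 0.0000]  mean=0.7901  Neff=2.5897  idx=[3, 4, 4, 4, 4, 5, 5, 5]
step 2: w=[0.0000, 0.1366, 0.1366, 0.1366, 0.1366, 0.1511, 0.1511, 0.1511]  mean=1.5361  Neff=6.9824  idx=[1, 2, 3, 4, 5, 6, 6, 7]
step 3: w=[0.1905, 0.1905, 0.1905, 0.1905, 0.0595, 0.0595, 0.0595, 0.0595]  mean=1.4952  Neff=6.2766  idx=[0, 0, 1, 1, 2, 3, 3, 5]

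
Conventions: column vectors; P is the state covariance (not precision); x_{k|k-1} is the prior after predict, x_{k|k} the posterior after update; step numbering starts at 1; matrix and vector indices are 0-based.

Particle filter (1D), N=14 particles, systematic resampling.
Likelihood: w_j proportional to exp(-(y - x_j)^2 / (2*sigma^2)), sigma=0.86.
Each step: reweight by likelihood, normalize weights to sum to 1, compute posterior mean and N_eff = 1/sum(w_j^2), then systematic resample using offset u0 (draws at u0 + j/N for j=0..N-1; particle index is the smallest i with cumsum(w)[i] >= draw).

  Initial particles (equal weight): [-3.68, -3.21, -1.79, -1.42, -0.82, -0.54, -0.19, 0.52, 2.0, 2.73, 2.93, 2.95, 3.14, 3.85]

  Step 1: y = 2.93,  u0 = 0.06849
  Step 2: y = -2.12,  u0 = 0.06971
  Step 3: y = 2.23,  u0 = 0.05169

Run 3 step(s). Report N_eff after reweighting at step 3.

N_eff = 13.8380

step 1: w=[0.0000, 0.0000, 0.0000, 0.0000, 0.0000, 0.0001, 0.0003, 0.0039, 0.1096, 0.1913, 0.1966, 0.1965, 0.1908, 0.1109]  mean=2.9255  Neff=5.7266  idx=[8, 9, 9, 9, 10, 10, 10, 11, 11, 12, 12, 12, 13, 13]
step 2: w=[0.9497, 0.0114, 0.0114, 0.0114, 0.0030, 0.0030, 0.0030, 0.0026, 0.0026, 0.0007, 0.0007, 0.0007, 0.0000, 0.0000]  mean=2.0405  Neff=1.1081  idx=[0, 0, 0, 0, 0, 0, 0, 0, 0, 0, 0, 0, 0, 9]
step 3: w=[0.0736, 0.0736, 0.0736, 0.0736, 0.0736, 0.0736, 0.0736, 0.0736, 0.0736, 0.0736, 0.0736, 0.0736, 0.0736, 0.0436]  mean=2.0497  Neff=13.8380  idx=[0, 1, 2, 3, 4, 5, 6, 7, 8, 9, 10, 11, 12, 13]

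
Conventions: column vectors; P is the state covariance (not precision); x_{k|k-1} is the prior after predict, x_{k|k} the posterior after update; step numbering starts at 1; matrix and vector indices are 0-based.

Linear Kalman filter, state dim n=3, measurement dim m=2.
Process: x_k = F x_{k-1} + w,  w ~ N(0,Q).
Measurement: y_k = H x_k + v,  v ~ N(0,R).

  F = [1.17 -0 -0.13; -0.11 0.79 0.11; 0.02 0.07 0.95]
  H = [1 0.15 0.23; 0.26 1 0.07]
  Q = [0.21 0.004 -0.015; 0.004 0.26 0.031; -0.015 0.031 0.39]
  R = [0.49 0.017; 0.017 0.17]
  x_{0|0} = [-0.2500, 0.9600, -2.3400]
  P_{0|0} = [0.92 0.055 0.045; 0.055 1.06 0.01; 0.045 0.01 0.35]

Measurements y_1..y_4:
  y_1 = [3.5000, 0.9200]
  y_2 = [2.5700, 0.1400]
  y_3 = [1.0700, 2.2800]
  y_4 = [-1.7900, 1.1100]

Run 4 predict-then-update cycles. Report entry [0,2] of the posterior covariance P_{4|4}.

step 1: x^-=[0.0117, 0.5285, -2.1608]  P^-=[1.4616 -0.0632 0.0176; -0.0632 0.9280 0.1276; 0.0176 0.1276 0.7146]  S=[2.0083 0.5151; 0.5151 1.1860]  K=[0.7386 -0.0526; -0.1650 0.8478; 0.0684 0.1239]  nu=[3.9060, 0.5397]  x^+=[2.8682, 0.3417, -1.8269]  P^+=[0.4028 -0.0926 -0.1214; -0.0926 0.1650 0.0063; -0.1214 0.0063 0.6783]
step 2: x^-=[3.5933, -0.2465, -1.6543]  P^-=[0.8098 -0.1611 -0.2316; -0.1611 0.3962 0.1266; -0.2316 0.1266 0.9991]  S=[1.2154 0.1360; 0.1360 0.5513]  K=[0.6127 -0.0910; -0.1372 0.6925; -0.0139 0.2506]  nu=[-0.6059, -0.4319]  x^+=[3.2614, -0.4625, -1.7541]  P^+=[0.3641 -0.0836 -0.2297; -0.0836 0.1347 0.0345; -0.2297 0.0345 0.9652]
step 3: x^-=[4.0439, -0.9171, -1.6336]  P^-=[0.7946 -0.1703 -0.3876; -0.1703 0.3863 0.1875; -0.3876 0.1875 1.2575]  S=[1.1433 0.1196; 0.1196 0.5397]  K=[0.6069 -0.1176; -0.1325 0.6873; -0.0975 0.3455]  nu=[-2.4606, 2.2600]  x^+=[2.2847, 0.9622, -0.6128]  P^+=[0.3830 -0.0865 -0.3244; -0.0865 0.1330 0.0581; -0.3244 0.0581 1.1903]
step 4: x^-=[2.7527, 0.4414, -0.4691]  P^-=[0.8531 -0.1947 -0.5204; -0.1947 0.3950 0.2384; -0.5204 0.2384 1.4602]  S=[1.1479 0.1091; 0.1091 0.5431]  K=[0.6271 -0.1431; -0.1360 0.6923; -0.1688 0.4120]  nu=[-4.5011, -0.0143]  x^+=[-0.0677, 1.0436, 0.2846]  P^+=[0.4102 -0.0925 -0.3977; -0.0925 0.1341 0.0760; -0.3977 0.0760 1.3505]

P_post[0,2] = -0.3977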